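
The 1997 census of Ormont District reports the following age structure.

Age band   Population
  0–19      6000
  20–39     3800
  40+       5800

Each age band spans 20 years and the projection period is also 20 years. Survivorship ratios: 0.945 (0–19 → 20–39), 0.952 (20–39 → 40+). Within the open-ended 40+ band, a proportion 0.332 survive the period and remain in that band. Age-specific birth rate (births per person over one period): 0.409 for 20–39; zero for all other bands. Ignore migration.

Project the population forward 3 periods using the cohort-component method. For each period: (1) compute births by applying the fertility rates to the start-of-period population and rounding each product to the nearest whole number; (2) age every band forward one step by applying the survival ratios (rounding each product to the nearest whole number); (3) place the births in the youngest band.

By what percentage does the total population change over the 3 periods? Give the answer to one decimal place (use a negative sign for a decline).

-57.7

[period 1]
Births: 3800 * 0.409 = 1554
20–39: 6000 * 0.945 = 5670
40+: 3800 * 0.952 + 5800 * 0.332 = 3618 + 1926 = 5544
→ [1554, 5670, 5544]
[period 2]
Births: 5670 * 0.409 = 2319
20–39: 1554 * 0.945 = 1469
40+: 5670 * 0.952 + 5544 * 0.332 = 5398 + 1841 = 7239
→ [2319, 1469, 7239]
[period 3]
Births: 1469 * 0.409 = 601
20–39: 2319 * 0.945 = 2191
40+: 1469 * 0.952 + 7239 * 0.332 = 1398 + 2403 = 3801
→ [601, 2191, 3801]
Total: 15600 → 6593; change = -9007; percentage change = -57.7%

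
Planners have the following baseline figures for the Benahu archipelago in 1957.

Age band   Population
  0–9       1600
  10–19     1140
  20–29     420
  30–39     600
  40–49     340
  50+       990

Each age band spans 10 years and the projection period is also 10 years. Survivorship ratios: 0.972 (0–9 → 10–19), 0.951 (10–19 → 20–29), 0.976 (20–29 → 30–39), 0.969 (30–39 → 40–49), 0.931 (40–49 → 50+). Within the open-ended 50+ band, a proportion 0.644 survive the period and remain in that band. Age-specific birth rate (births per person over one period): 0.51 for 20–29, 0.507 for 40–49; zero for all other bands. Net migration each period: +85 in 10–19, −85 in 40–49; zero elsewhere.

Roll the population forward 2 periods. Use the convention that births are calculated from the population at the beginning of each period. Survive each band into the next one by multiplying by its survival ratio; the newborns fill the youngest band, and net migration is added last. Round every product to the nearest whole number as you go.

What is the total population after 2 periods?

Numbering the groups 1..6 from youngest to oldest:
Period 1:
Births: 420 * 0.51 = 214  |  340 * 0.507 = 172 → 386
Group 2: 1600 * 0.972 = 1555
Group 3: 1140 * 0.951 = 1084
Group 4: 420 * 0.976 = 410
Group 5: 600 * 0.969 = 581
Group 6: 340 * 0.931 + 990 * 0.644 = 317 + 638 = 955
Net migration: Group 2 + 85 → 1640; Group 5 − 85 → 496
Giving 386 / 1640 / 1084 / 410 / 496 / 955.
Period 2:
Births: 1084 * 0.51 = 553  |  496 * 0.507 = 251 → 804
Group 2: 386 * 0.972 = 375
Group 3: 1640 * 0.951 = 1560
Group 4: 1084 * 0.976 = 1058
Group 5: 410 * 0.969 = 397
Group 6: 496 * 0.931 + 955 * 0.644 = 462 + 615 = 1077
Net migration: Group 2 + 85 → 460; Group 5 − 85 → 312
Giving 804 / 460 / 1560 / 1058 / 312 / 1077.
Total after period 2: 804 + 460 + 1560 + 1058 + 312 + 1077 = 5271

5271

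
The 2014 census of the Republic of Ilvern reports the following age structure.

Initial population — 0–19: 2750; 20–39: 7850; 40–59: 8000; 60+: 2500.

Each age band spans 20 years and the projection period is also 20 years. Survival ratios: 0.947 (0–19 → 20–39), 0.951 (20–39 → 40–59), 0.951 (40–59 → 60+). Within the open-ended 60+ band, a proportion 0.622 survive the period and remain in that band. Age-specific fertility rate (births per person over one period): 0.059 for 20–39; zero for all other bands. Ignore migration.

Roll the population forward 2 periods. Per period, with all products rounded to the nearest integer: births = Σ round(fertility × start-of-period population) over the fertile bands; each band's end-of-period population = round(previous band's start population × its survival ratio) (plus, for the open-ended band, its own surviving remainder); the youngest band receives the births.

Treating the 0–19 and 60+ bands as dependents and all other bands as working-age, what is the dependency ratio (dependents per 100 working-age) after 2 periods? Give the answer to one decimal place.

444.5

Let group 1 be 0–19 through group 4 = 60+.
Period 1:
Births: 7850 * 0.059 = 463
Group 2: 2750 * 0.947 = 2604
Group 3: 7850 * 0.951 = 7465
Group 4: 8000 * 0.951 + 2500 * 0.622 = 7608 + 1555 = 9163
End of period: [463, 2604, 7465, 9163]
Period 2:
Births: 2604 * 0.059 = 154
Group 2: 463 * 0.947 = 438
Group 3: 2604 * 0.951 = 2476
Group 4: 7465 * 0.951 + 9163 * 0.622 = 7099 + 5699 = 12798
End of period: [154, 438, 2476, 12798]
Dependents (band 0–19 + band 60+) = 154 + 12798 = 12952; working-age = 2914; ratio = 12952/2914 × 100 = 444.5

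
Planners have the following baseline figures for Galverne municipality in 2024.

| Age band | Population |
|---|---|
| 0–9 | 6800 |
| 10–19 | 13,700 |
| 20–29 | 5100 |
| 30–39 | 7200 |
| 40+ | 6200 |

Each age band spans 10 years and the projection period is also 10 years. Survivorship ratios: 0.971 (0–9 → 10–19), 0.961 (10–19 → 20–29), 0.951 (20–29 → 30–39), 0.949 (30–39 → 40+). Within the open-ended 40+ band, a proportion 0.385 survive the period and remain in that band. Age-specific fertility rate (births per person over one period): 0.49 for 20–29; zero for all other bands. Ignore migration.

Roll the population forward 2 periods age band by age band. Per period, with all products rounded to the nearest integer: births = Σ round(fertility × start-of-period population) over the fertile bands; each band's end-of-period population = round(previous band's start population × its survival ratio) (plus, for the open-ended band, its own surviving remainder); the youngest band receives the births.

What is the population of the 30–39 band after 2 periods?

Numbering the groups 1..5 from youngest to oldest:
After projecting period 1:
Births: 5100 * 0.49 = 2499
Group 2: 6800 * 0.971 = 6603
Group 3: 13700 * 0.961 = 13166
Group 4: 5100 * 0.951 = 4850
Group 5: 7200 * 0.949 + 6200 * 0.385 = 6833 + 2387 = 9220
→ [2499, 6603, 13166, 4850, 9220]
After projecting period 2:
Births: 13166 * 0.49 = 6451
Group 2: 2499 * 0.971 = 2427
Group 3: 6603 * 0.961 = 6345
Group 4: 13166 * 0.951 = 12521
Group 5: 4850 * 0.949 + 9220 * 0.385 = 4603 + 3550 = 8153
→ [6451, 2427, 6345, 12521, 8153]

12521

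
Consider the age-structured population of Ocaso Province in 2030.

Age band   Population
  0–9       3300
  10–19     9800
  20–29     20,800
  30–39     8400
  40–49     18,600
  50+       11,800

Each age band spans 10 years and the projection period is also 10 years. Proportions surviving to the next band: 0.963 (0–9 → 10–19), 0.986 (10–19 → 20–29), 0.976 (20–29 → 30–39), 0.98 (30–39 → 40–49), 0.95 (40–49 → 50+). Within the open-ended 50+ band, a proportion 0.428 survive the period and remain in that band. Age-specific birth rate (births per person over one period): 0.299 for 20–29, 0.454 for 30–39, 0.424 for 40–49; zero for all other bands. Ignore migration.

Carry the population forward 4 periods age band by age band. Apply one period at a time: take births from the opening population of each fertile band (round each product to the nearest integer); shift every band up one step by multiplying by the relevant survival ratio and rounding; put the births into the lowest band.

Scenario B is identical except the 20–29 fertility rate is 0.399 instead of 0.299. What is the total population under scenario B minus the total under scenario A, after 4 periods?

(Bands numbered youngest = 1 to oldest = 6.)
Period 1.
Births: 20800 * 0.299 = 6219, 8400 * 0.454 = 3814, 18600 * 0.424 = 7886 — total 17919
Band 2: 3300 * 0.963 = 3178
Band 3: 9800 * 0.986 = 9663
Band 4: 20800 * 0.976 = 20301
Band 5: 8400 * 0.98 = 8232
Band 6: 18600 * 0.95 + 11800 * 0.428 = 17670 + 5050 = 22720
Population now: 0–9=17919, 10–19=3178, 20–29=9663, 30–39=20301, 40–49=8232, 50+=22720
Period 2.
Births: 9663 * 0.299 = 2889, 20301 * 0.454 = 9217, 8232 * 0.424 = 3490 — total 15596
Band 2: 17919 * 0.963 = 17256
Band 3: 3178 * 0.986 = 3134
Band 4: 9663 * 0.976 = 9431
Band 5: 20301 * 0.98 = 19895
Band 6: 8232 * 0.95 + 22720 * 0.428 = 7820 + 9724 = 17544
Population now: 0–9=15596, 10–19=17256, 20–29=3134, 30–39=9431, 40–49=19895, 50+=17544
Period 3.
Births: 3134 * 0.299 = 937, 9431 * 0.454 = 4282, 19895 * 0.424 = 8435 — total 13654
Band 2: 15596 * 0.963 = 15019
Band 3: 17256 * 0.986 = 17014
Band 4: 3134 * 0.976 = 3059
Band 5: 9431 * 0.98 = 9242
Band 6: 19895 * 0.95 + 17544 * 0.428 = 18900 + 7509 = 26409
Population now: 0–9=13654, 10–19=15019, 20–29=17014, 30–39=3059, 40–49=9242, 50+=26409
Period 4.
Births: 17014 * 0.299 = 5087, 3059 * 0.454 = 1389, 9242 * 0.424 = 3919 — total 10395
Band 2: 13654 * 0.963 = 13149
Band 3: 15019 * 0.986 = 14809
Band 4: 17014 * 0.976 = 16606
Band 5: 3059 * 0.98 = 2998
Band 6: 9242 * 0.95 + 26409 * 0.428 = 8780 + 11303 = 20083
Population now: 0–9=10395, 10–19=13149, 20–29=14809, 30–39=16606, 40–49=2998, 50+=20083
Scenario A total after 4 periods: 78040
Scenario B projection —
Period 1.
Births: 20800 * 0.399 = 8299, 8400 * 0.454 = 3814, 18600 * 0.424 = 7886 — total 19999
Band 2: 3300 * 0.963 = 3178
Band 3: 9800 * 0.986 = 9663
Band 4: 20800 * 0.976 = 20301
Band 5: 8400 * 0.98 = 8232
Band 6: 18600 * 0.95 + 11800 * 0.428 = 17670 + 5050 = 22720
Population now: 0–9=19999, 10–19=3178, 20–29=9663, 30–39=20301, 40–49=8232, 50+=22720
Period 2.
Births: 9663 * 0.399 = 3856, 20301 * 0.454 = 9217, 8232 * 0.424 = 3490 — total 16563
Band 2: 19999 * 0.963 = 19259
Band 3: 3178 * 0.986 = 3134
Band 4: 9663 * 0.976 = 9431
Band 5: 20301 * 0.98 = 19895
Band 6: 8232 * 0.95 + 22720 * 0.428 = 7820 + 9724 = 17544
Population now: 0–9=16563, 10–19=19259, 20–29=3134, 30–39=9431, 40–49=19895, 50+=17544
Period 3.
Births: 3134 * 0.399 = 1250, 9431 * 0.454 = 4282, 19895 * 0.424 = 8435 — total 13967
Band 2: 16563 * 0.963 = 15950
Band 3: 19259 * 0.986 = 18989
Band 4: 3134 * 0.976 = 3059
Band 5: 9431 * 0.98 = 9242
Band 6: 19895 * 0.95 + 17544 * 0.428 = 18900 + 7509 = 26409
Population now: 0–9=13967, 10–19=15950, 20–29=18989, 30–39=3059, 40–49=9242, 50+=26409
Period 4.
Births: 18989 * 0.399 = 7577, 3059 * 0.454 = 1389, 9242 * 0.424 = 3919 — total 12885
Band 2: 13967 * 0.963 = 13450
Band 3: 15950 * 0.986 = 15727
Band 4: 18989 * 0.976 = 18533
Band 5: 3059 * 0.98 = 2998
Band 6: 9242 * 0.95 + 26409 * 0.428 = 8780 + 11303 = 20083
Population now: 0–9=12885, 10–19=13450, 20–29=15727, 30–39=18533, 40–49=2998, 50+=20083
Scenario B total after 4 periods: 83676
Difference B − A = 83676 − 78040 = 5636

5636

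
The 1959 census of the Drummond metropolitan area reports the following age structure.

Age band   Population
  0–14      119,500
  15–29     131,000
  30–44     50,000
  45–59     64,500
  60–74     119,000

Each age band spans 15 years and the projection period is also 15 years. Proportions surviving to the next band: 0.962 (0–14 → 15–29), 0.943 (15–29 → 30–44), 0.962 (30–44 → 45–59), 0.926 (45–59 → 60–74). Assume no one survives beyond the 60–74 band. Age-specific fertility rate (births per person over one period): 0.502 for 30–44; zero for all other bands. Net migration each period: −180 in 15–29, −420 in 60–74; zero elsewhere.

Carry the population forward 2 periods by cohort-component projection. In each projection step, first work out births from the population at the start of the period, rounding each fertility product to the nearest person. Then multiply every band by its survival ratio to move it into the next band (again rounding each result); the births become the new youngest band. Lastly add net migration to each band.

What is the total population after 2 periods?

357177

Period 1.
Births: 50000 × 0.502 = 25100
15–29: 119500 × 0.962 = 114959
30–44: 131000 × 0.943 = 123533
45–59: 50000 × 0.962 = 48100
60–74: 64500 × 0.926 = 59727
Net migration: 15–29 − 180 → 114779; 60–74 − 420 → 59307
→ [25100, 114779, 123533, 48100, 59307]
Period 2.
Births: 123533 × 0.502 = 62014
15–29: 25100 × 0.962 = 24146
30–44: 114779 × 0.943 = 108237
45–59: 123533 × 0.962 = 118839
60–74: 48100 × 0.926 = 44541
Net migration: 15–29 − 180 → 23966; 60–74 − 420 → 44121
→ [62014, 23966, 108237, 118839, 44121]
Total after period 2: 62014 + 23966 + 108237 + 118839 + 44121 = 357177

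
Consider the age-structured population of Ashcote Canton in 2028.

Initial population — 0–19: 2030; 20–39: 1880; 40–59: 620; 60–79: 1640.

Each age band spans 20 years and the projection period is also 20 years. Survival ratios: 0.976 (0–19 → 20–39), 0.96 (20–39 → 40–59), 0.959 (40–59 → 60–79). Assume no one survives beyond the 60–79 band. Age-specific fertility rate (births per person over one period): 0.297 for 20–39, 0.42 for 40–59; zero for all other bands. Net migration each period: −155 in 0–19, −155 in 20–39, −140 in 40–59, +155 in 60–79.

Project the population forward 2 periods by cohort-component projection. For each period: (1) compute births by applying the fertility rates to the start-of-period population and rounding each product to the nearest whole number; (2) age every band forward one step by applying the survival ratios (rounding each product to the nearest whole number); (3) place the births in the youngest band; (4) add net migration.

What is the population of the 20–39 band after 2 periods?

Period 1:
Births: 1880 × 0.297 = 558, 620 × 0.42 = 260 ⇒ total 818
20–39: 2030 × 0.976 = 1981
40–59: 1880 × 0.96 = 1805
60–79: 620 × 0.959 = 595
Net migration: 0–19 − 155 → 663; 20–39 − 155 → 1826; 40–59 − 140 → 1665; 60–79 + 155 → 750
Giving 663 / 1826 / 1665 / 750.
Period 2:
Births: 1826 × 0.297 = 542, 1665 × 0.42 = 699 ⇒ total 1241
20–39: 663 × 0.976 = 647
40–59: 1826 × 0.96 = 1753
60–79: 1665 × 0.959 = 1597
Net migration: 0–19 − 155 → 1086; 20–39 − 155 → 492; 40–59 − 140 → 1613; 60–79 + 155 → 1752
Giving 1086 / 492 / 1613 / 1752.

492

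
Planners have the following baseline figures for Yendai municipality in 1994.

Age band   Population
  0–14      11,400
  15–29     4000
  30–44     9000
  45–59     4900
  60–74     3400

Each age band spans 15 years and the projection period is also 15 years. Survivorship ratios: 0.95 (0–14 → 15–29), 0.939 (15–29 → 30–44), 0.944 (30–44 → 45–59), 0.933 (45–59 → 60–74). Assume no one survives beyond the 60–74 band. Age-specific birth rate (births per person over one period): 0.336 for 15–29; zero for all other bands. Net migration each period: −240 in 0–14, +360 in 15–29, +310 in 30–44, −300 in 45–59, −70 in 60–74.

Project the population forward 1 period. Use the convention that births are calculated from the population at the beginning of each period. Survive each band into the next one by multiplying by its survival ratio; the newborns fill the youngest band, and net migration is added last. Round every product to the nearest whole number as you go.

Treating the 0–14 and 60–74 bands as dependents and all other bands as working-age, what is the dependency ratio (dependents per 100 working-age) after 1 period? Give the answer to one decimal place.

23.9

— Period 1 —
Births: 4000 × 0.336 = 1344
15–29: 11400 × 0.95 = 10830
30–44: 4000 × 0.939 = 3756
45–59: 9000 × 0.944 = 8496
60–74: 4900 × 0.933 = 4572
Net migration: 0–14 − 240 → 1104; 15–29 + 360 → 11190; 30–44 + 310 → 4066; 45–59 − 300 → 8196; 60–74 − 70 → 4502
End of period: [1104, 11190, 4066, 8196, 4502]
Dependents (band 0–14 + band 60–74) = 1104 + 4502 = 5606; working-age = 23452; ratio = 5606/23452 × 100 = 23.9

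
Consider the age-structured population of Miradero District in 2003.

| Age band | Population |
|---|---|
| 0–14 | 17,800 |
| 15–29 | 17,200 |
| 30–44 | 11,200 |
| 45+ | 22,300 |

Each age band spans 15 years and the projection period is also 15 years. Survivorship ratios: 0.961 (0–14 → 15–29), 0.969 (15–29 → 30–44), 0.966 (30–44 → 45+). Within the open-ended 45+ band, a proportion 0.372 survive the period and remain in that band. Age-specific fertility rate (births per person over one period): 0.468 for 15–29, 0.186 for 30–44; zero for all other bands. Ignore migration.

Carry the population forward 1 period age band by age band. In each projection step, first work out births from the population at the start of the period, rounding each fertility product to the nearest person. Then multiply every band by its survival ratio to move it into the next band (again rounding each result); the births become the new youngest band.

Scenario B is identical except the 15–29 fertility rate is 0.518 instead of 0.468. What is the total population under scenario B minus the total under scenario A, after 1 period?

Numbering the bands 1..4 from youngest to oldest:
Period 1:
Births: 17200 × 0.468 = 8050, 11200 × 0.186 = 2083 ⇒ total 10133
Band 2: 17800 × 0.961 = 17106
Band 3: 17200 × 0.969 = 16667
Band 4: 11200 × 0.966 + 22300 × 0.372 = 10819 + 8296 = 19115
End of period: [10133, 17106, 16667, 19115]
Scenario A total after 1 period: 63021
Scenario B projection —
Period 1:
Births: 17200 × 0.518 = 8910, 11200 × 0.186 = 2083 ⇒ total 10993
Band 2: 17800 × 0.961 = 17106
Band 3: 17200 × 0.969 = 16667
Band 4: 11200 × 0.966 + 22300 × 0.372 = 10819 + 8296 = 19115
End of period: [10993, 17106, 16667, 19115]
Scenario B total after 1 period: 63881
Difference B − A = 63881 − 63021 = 860

860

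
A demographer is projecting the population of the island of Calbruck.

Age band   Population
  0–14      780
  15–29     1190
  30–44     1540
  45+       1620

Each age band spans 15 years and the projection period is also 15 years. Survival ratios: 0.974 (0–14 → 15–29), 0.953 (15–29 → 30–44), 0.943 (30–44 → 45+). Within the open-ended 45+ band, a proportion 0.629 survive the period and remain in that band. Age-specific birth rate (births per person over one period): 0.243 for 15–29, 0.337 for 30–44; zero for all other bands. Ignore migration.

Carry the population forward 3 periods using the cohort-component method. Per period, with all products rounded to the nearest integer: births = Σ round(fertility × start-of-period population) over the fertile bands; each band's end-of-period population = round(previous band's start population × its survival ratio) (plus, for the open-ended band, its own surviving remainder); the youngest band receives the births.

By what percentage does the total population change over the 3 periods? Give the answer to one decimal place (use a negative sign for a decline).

-20.7

Numbering the bands 1..4 from youngest to oldest:
Period 1:
Births: 1190 × 0.243 = 289, 1540 × 0.337 = 519 → 808
Band 2: 780 × 0.974 = 760
Band 3: 1190 × 0.953 = 1134
Band 4: 1540 × 0.943 + 1620 × 0.629 = 1452 + 1019 = 2471
Population now: 0–14=808, 15–29=760, 30–44=1134, 45+=2471
Period 2:
Births: 760 × 0.243 = 185, 1134 × 0.337 = 382 → 567
Band 2: 808 × 0.974 = 787
Band 3: 760 × 0.953 = 724
Band 4: 1134 × 0.943 + 2471 × 0.629 = 1069 + 1554 = 2623
Population now: 0–14=567, 15–29=787, 30–44=724, 45+=2623
Period 3:
Births: 787 × 0.243 = 191, 724 × 0.337 = 244 → 435
Band 2: 567 × 0.974 = 552
Band 3: 787 × 0.953 = 750
Band 4: 724 × 0.943 + 2623 × 0.629 = 683 + 1650 = 2333
Population now: 0–14=435, 15–29=552, 30–44=750, 45+=2333
Total: 5130 → 4070; change = -1060; percentage change = -20.7%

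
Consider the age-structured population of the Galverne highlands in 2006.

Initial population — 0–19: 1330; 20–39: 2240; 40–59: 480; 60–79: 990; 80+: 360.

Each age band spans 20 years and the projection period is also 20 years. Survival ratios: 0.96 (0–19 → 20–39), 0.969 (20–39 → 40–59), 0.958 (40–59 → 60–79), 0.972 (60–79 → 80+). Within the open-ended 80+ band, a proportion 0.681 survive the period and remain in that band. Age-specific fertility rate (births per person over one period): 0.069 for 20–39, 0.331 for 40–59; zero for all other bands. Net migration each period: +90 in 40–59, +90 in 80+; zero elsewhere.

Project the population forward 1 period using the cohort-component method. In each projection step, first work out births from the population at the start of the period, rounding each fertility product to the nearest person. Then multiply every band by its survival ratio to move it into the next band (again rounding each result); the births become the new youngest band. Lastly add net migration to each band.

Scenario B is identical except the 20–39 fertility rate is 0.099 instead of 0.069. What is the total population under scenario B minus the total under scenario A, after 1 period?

(Groups numbered youngest = 1 to oldest = 5.)
Period 1.
Births: 2240 × 0.069 = 155 ; 480 × 0.331 = 159 → 314
Group 2: 1330 × 0.96 = 1277
Group 3: 2240 × 0.969 = 2171
Group 4: 480 × 0.958 = 460
Group 5: 990 × 0.972 + 360 × 0.681 = 962 + 245 = 1207
Net migration: Group 3 + 90 → 2261; Group 5 + 90 → 1297
Giving 314 / 1277 / 2261 / 460 / 1297.
Scenario A total after 1 period: 5609
Scenario B projection —
Period 1.
Births: 2240 × 0.099 = 222 ; 480 × 0.331 = 159 → 381
Group 2: 1330 × 0.96 = 1277
Group 3: 2240 × 0.969 = 2171
Group 4: 480 × 0.958 = 460
Group 5: 990 × 0.972 + 360 × 0.681 = 962 + 245 = 1207
Net migration: Group 3 + 90 → 2261; Group 5 + 90 → 1297
Giving 381 / 1277 / 2261 / 460 / 1297.
Scenario B total after 1 period: 5676
Difference B − A = 5676 − 5609 = 67

67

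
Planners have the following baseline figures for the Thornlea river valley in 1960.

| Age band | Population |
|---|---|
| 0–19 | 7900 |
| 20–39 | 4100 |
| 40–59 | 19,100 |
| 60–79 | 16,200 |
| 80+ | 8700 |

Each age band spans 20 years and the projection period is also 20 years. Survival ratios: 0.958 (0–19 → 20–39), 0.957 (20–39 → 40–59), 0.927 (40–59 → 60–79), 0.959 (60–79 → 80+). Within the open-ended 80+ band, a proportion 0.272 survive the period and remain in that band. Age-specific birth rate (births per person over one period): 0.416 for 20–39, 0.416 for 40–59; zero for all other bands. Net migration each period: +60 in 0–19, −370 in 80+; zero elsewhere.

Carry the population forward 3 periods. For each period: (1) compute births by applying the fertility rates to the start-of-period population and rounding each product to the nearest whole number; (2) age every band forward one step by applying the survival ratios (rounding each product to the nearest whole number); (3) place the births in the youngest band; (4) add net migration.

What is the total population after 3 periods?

36132

— Period 1 —
Births: 4100 × 0.416 = 1706 ; 19100 × 0.416 = 7946 ⇒ total 9652
20–39: 7900 × 0.958 = 7568
40–59: 4100 × 0.957 = 3924
60–79: 19100 × 0.927 = 17706
80+: 16200 × 0.959 + 8700 × 0.272 = 15536 + 2366 = 17902
Net migration: 0–19 + 60 → 9712; 80+ − 370 → 17532
→ [9712, 7568, 3924, 17706, 17532]
— Period 2 —
Births: 7568 × 0.416 = 3148 ; 3924 × 0.416 = 1632 ⇒ total 4780
20–39: 9712 × 0.958 = 9304
40–59: 7568 × 0.957 = 7243
60–79: 3924 × 0.927 = 3638
80+: 17706 × 0.959 + 17532 × 0.272 = 16980 + 4769 = 21749
Net migration: 0–19 + 60 → 4840; 80+ − 370 → 21379
→ [4840, 9304, 7243, 3638, 21379]
— Period 3 —
Births: 9304 × 0.416 = 3870 ; 7243 × 0.416 = 3013 ⇒ total 6883
20–39: 4840 × 0.958 = 4637
40–59: 9304 × 0.957 = 8904
60–79: 7243 × 0.927 = 6714
80+: 3638 × 0.959 + 21379 × 0.272 = 3489 + 5815 = 9304
Net migration: 0–19 + 60 → 6943; 80+ − 370 → 8934
→ [6943, 4637, 8904, 6714, 8934]
Total after period 3: 6943 + 4637 + 8904 + 6714 + 8934 = 36132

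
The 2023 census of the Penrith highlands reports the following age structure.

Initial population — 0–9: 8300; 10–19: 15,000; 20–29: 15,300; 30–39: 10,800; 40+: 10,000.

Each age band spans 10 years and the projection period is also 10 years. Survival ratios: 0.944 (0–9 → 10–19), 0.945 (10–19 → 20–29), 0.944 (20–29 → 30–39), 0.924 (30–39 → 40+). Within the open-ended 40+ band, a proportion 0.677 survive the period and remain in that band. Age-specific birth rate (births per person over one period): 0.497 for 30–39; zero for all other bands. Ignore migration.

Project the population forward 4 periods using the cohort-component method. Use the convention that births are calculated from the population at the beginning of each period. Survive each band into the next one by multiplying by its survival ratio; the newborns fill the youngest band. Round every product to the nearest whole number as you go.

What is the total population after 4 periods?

46817

Call the groups 1 to 5, youngest first.
[period 1]
Births: 10800 × 0.497 = 5368
Group 2: 8300 × 0.944 = 7835
Group 3: 15000 × 0.945 = 14175
Group 4: 15300 × 0.944 = 14443
Group 5: 10800 × 0.924 + 10000 × 0.677 = 9979 + 6770 = 16749
End of period: [5368, 7835, 14175, 14443, 16749]
[period 2]
Births: 14443 × 0.497 = 7178
Group 2: 5368 × 0.944 = 5067
Group 3: 7835 × 0.945 = 7404
Group 4: 14175 × 0.944 = 13381
Group 5: 14443 × 0.924 + 16749 × 0.677 = 13345 + 11339 = 24684
End of period: [7178, 5067, 7404, 13381, 24684]
[period 3]
Births: 13381 × 0.497 = 6650
Group 2: 7178 × 0.944 = 6776
Group 3: 5067 × 0.945 = 4788
Group 4: 7404 × 0.944 = 6989
Group 5: 13381 × 0.924 + 24684 × 0.677 = 12364 + 16711 = 29075
End of period: [6650, 6776, 4788, 6989, 29075]
[period 4]
Births: 6989 × 0.497 = 3474
Group 2: 6650 × 0.944 = 6278
Group 3: 6776 × 0.945 = 6403
Group 4: 4788 × 0.944 = 4520
Group 5: 6989 × 0.924 + 29075 × 0.677 = 6458 + 19684 = 26142
End of period: [3474, 6278, 6403, 4520, 26142]
Total after period 4: 3474 + 6278 + 6403 + 4520 + 26142 = 46817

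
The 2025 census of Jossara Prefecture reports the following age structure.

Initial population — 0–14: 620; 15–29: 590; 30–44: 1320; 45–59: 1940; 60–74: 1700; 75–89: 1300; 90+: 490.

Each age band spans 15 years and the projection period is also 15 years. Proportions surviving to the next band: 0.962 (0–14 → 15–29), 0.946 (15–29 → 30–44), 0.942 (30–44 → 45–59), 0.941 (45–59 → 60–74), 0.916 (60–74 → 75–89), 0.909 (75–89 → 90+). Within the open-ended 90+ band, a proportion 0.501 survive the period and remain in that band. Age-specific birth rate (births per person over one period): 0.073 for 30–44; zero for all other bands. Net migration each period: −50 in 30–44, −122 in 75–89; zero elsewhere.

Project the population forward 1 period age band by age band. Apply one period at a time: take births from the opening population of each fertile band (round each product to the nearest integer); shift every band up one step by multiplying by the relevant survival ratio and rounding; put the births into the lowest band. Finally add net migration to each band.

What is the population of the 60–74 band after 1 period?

[period 1]
Births: 1320 * 0.073 = 96
15–29: 620 * 0.962 = 596
30–44: 590 * 0.946 = 558
45–59: 1320 * 0.942 = 1243
60–74: 1940 * 0.941 = 1826
75–89: 1700 * 0.916 = 1557
90+: 1300 * 0.909 + 490 * 0.501 = 1182 + 245 = 1427
Net migration: 30–44 − 50 → 508; 75–89 − 122 → 1435
End of period: [96, 596, 508, 1243, 1826, 1435, 1427]

1826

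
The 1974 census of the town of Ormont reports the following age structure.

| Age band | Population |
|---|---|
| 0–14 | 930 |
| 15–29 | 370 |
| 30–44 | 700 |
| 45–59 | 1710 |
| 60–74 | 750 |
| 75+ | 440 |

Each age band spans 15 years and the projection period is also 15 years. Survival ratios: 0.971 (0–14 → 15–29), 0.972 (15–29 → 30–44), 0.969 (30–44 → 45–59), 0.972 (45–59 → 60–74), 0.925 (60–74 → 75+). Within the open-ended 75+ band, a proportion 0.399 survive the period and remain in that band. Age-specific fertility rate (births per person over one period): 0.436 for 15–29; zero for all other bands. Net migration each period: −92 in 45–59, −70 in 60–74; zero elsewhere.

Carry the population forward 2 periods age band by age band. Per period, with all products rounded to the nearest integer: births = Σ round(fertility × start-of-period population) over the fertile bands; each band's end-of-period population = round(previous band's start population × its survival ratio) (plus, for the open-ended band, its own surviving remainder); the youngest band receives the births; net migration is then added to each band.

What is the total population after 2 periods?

Let band 1 be 0–14 through band 6 = 75+.
Period 1.
Births: 370 × 0.436 = 161
Band 2: 930 × 0.971 = 903
Band 3: 370 × 0.972 = 360
Band 4: 700 × 0.969 = 678
Band 5: 1710 × 0.972 = 1662
Band 6: 750 × 0.925 + 440 × 0.399 = 694 + 176 = 870
Net migration: Band 4 − 92 → 586; Band 5 − 70 → 1592
Population now: 0–14=161, 15–29=903, 30–44=360, 45–59=586, 60–74=1592, 75+=870
Period 2.
Births: 903 × 0.436 = 394
Band 2: 161 × 0.971 = 156
Band 3: 903 × 0.972 = 878
Band 4: 360 × 0.969 = 349
Band 5: 586 × 0.972 = 570
Band 6: 1592 × 0.925 + 870 × 0.399 = 1473 + 347 = 1820
Net migration: Band 4 − 92 → 257; Band 5 − 70 → 500
Population now: 0–14=394, 15–29=156, 30–44=878, 45–59=257, 60–74=500, 75+=1820
Total after period 2: 394 + 156 + 878 + 257 + 500 + 1820 = 4005

4005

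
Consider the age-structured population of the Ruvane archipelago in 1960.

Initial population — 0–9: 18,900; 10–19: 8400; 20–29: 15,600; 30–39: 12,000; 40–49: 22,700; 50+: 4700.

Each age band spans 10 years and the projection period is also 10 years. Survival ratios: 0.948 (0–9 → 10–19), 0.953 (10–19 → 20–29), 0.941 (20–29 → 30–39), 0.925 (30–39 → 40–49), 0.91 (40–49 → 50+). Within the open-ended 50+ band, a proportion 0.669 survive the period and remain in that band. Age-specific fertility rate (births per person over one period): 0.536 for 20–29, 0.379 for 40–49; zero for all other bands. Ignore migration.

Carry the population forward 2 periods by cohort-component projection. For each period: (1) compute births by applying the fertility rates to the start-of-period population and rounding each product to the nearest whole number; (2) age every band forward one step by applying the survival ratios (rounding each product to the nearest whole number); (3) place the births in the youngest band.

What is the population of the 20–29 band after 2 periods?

[period 1]
Births: 15600 × 0.536 = 8362  |  22700 × 0.379 = 8603 ⇒ total 16965
10–19: 18900 × 0.948 = 17917
20–29: 8400 × 0.953 = 8005
30–39: 15600 × 0.941 = 14680
40–49: 12000 × 0.925 = 11100
50+: 22700 × 0.91 + 4700 × 0.669 = 20657 + 3144 = 23801
End of period: [16965, 17917, 8005, 14680, 11100, 23801]
[period 2]
Births: 8005 × 0.536 = 4291  |  11100 × 0.379 = 4207 ⇒ total 8498
10–19: 16965 × 0.948 = 16083
20–29: 17917 × 0.953 = 17075
30–39: 8005 × 0.941 = 7533
40–49: 14680 × 0.925 = 13579
50+: 11100 × 0.91 + 23801 × 0.669 = 10101 + 15923 = 26024
End of period: [8498, 16083, 17075, 7533, 13579, 26024]

17075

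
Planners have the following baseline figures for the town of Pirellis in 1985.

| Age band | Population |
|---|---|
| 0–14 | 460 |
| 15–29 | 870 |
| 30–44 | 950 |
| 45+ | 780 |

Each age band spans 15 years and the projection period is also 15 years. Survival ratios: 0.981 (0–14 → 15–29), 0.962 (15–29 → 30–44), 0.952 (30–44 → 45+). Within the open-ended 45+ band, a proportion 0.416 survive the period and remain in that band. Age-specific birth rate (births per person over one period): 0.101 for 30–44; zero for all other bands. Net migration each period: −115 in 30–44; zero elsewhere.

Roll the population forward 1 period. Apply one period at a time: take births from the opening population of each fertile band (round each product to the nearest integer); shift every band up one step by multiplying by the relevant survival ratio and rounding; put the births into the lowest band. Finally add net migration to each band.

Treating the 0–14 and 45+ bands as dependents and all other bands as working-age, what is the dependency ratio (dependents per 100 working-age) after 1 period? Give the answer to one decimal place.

112.9

Call the bands 1 to 4, youngest first.
Period 1.
Births: 950 × 0.101 = 96
Band 2: 460 × 0.981 = 451
Band 3: 870 × 0.962 = 837
Band 4: 950 × 0.952 + 780 × 0.416 = 904 + 324 = 1228
Net migration: Band 3 − 115 → 722
Population now: 0–14=96, 15–29=451, 30–44=722, 45+=1228
Dependents (band 0–14 + band 45+) = 96 + 1228 = 1324; working-age = 1173; ratio = 1324/1173 × 100 = 112.9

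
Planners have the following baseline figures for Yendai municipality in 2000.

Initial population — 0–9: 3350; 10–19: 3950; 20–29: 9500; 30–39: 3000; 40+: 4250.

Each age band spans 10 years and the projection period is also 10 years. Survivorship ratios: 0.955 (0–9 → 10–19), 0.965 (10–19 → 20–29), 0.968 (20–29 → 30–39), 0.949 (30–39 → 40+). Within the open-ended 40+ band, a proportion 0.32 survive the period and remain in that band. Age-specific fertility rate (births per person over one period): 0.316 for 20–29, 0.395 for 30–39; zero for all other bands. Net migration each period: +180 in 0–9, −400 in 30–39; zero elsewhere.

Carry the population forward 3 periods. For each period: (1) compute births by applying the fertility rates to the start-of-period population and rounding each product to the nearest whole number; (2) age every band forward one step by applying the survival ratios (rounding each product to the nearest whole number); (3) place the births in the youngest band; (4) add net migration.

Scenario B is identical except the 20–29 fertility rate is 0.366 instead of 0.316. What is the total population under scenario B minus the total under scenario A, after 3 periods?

Call the bands 1 to 5, youngest first.
Period 1:
Births: 9500 * 0.316 = 3002, 3000 * 0.395 = 1185 — total 4187
Band 2: 3350 * 0.955 = 3199
Band 3: 3950 * 0.965 = 3812
Band 4: 9500 * 0.968 = 9196
Band 5: 3000 * 0.949 + 4250 * 0.32 = 2847 + 1360 = 4207
Net migration: Band 1 + 180 → 4367; Band 4 − 400 → 8796
→ [4367, 3199, 3812, 8796, 4207]
Period 2:
Births: 3812 * 0.316 = 1205, 8796 * 0.395 = 3474 — total 4679
Band 2: 4367 * 0.955 = 4170
Band 3: 3199 * 0.965 = 3087
Band 4: 3812 * 0.968 = 3690
Band 5: 8796 * 0.949 + 4207 * 0.32 = 8347 + 1346 = 9693
Net migration: Band 1 + 180 → 4859; Band 4 − 400 → 3290
→ [4859, 4170, 3087, 3290, 9693]
Period 3:
Births: 3087 * 0.316 = 975, 3290 * 0.395 = 1300 — total 2275
Band 2: 4859 * 0.955 = 4640
Band 3: 4170 * 0.965 = 4024
Band 4: 3087 * 0.968 = 2988
Band 5: 3290 * 0.949 + 9693 * 0.32 = 3122 + 3102 = 6224
Net migration: Band 1 + 180 → 2455; Band 4 − 400 → 2588
→ [2455, 4640, 4024, 2588, 6224]
Scenario A total after 3 periods: 19931
Scenario B projection —
Period 1:
Births: 9500 * 0.366 = 3477, 3000 * 0.395 = 1185 — total 4662
Band 2: 3350 * 0.955 = 3199
Band 3: 3950 * 0.965 = 3812
Band 4: 9500 * 0.968 = 9196
Band 5: 3000 * 0.949 + 4250 * 0.32 = 2847 + 1360 = 4207
Net migration: Band 1 + 180 → 4842; Band 4 − 400 → 8796
→ [4842, 3199, 3812, 8796, 4207]
Period 2:
Births: 3812 * 0.366 = 1395, 8796 * 0.395 = 3474 — total 4869
Band 2: 4842 * 0.955 = 4624
Band 3: 3199 * 0.965 = 3087
Band 4: 3812 * 0.968 = 3690
Band 5: 8796 * 0.949 + 4207 * 0.32 = 8347 + 1346 = 9693
Net migration: Band 1 + 180 → 5049; Band 4 − 400 → 3290
→ [5049, 4624, 3087, 3290, 9693]
Period 3:
Births: 3087 * 0.366 = 1130, 3290 * 0.395 = 1300 — total 2430
Band 2: 5049 * 0.955 = 4822
Band 3: 4624 * 0.965 = 4462
Band 4: 3087 * 0.968 = 2988
Band 5: 3290 * 0.949 + 9693 * 0.32 = 3122 + 3102 = 6224
Net migration: Band 1 + 180 → 2610; Band 4 − 400 → 2588
→ [2610, 4822, 4462, 2588, 6224]
Scenario B total after 3 periods: 20706
Difference B − A = 20706 − 19931 = 775

775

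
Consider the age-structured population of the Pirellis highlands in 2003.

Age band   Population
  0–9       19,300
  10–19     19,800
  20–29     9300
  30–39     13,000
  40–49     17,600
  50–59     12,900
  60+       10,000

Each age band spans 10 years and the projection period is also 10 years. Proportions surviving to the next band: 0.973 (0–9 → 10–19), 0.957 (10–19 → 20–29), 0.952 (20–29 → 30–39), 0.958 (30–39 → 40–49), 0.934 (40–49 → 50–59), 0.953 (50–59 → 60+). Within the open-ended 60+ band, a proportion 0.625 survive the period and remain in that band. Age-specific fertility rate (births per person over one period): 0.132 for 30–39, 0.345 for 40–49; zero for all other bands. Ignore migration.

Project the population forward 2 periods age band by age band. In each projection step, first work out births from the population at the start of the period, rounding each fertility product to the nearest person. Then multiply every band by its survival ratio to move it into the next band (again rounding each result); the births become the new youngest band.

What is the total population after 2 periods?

Period 1.
Births: 13000 × 0.132 = 1716  |  17600 × 0.345 = 6072 ⇒ total 7788
10–19: 19300 × 0.973 = 18779
20–29: 19800 × 0.957 = 18949
30–39: 9300 × 0.952 = 8854
40–49: 13000 × 0.958 = 12454
50–59: 17600 × 0.934 = 16438
60+: 12900 × 0.953 + 10000 × 0.625 = 12294 + 6250 = 18544
→ [7788, 18779, 18949, 8854, 12454, 16438, 18544]
Period 2.
Births: 8854 × 0.132 = 1169  |  12454 × 0.345 = 4297 ⇒ total 5466
10–19: 7788 × 0.973 = 7578
20–29: 18779 × 0.957 = 17972
30–39: 18949 × 0.952 = 18039
40–49: 8854 × 0.958 = 8482
50–59: 12454 × 0.934 = 11632
60+: 16438 × 0.953 + 18544 × 0.625 = 15665 + 11590 = 27255
→ [5466, 7578, 17972, 18039, 8482, 11632, 27255]
Total after period 2: 5466 + 7578 + 17972 + 18039 + 8482 + 11632 + 27255 = 96424

96424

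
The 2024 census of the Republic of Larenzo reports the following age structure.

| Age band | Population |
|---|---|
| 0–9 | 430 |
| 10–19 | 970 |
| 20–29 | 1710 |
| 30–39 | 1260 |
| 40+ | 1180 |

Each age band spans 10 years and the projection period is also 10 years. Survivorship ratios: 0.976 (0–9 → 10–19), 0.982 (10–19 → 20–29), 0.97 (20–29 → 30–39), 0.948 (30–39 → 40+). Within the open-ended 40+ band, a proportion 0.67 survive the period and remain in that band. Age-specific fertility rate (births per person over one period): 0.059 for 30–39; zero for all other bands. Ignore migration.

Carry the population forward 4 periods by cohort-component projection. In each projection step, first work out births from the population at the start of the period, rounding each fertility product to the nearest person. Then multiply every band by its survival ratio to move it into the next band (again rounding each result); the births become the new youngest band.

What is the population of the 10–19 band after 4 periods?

(Groups numbered youngest = 1 to oldest = 5.)
Period 1.
Births: 1260 × 0.059 = 74
Group 2: 430 × 0.976 = 420
Group 3: 970 × 0.982 = 953
Group 4: 1710 × 0.97 = 1659
Group 5: 1260 × 0.948 + 1180 × 0.67 = 1194 + 791 = 1985
End of period: [74, 420, 953, 1659, 1985]
Period 2.
Births: 1659 × 0.059 = 98
Group 2: 74 × 0.976 = 72
Group 3: 420 × 0.982 = 412
Group 4: 953 × 0.97 = 924
Group 5: 1659 × 0.948 + 1985 × 0.67 = 1573 + 1330 = 2903
End of period: [98, 72, 412, 924, 2903]
Period 3.
Births: 924 × 0.059 = 55
Group 2: 98 × 0.976 = 96
Group 3: 72 × 0.982 = 71
Group 4: 412 × 0.97 = 400
Group 5: 924 × 0.948 + 2903 × 0.67 = 876 + 1945 = 2821
End of period: [55, 96, 71, 400, 2821]
Period 4.
Births: 400 × 0.059 = 24
Group 2: 55 × 0.976 = 54
Group 3: 96 × 0.982 = 94
Group 4: 71 × 0.97 = 69
Group 5: 400 × 0.948 + 2821 × 0.67 = 379 + 1890 = 2269
End of period: [24, 54, 94, 69, 2269]

54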